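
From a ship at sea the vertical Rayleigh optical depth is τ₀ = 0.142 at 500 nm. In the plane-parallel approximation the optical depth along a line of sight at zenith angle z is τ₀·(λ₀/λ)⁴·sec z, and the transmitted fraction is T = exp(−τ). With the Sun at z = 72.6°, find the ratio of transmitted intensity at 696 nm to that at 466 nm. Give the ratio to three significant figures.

Airmass: sec 72.6° = 3.3440.
τ(696 nm) = 0.142 × (500/696)⁴ × 3.3440 = 0.142 × 0.2663 × 3.3440 = 0.1265.
τ(466 nm) = 0.142 × (500/466)⁴ × 3.3440 = 0.142 × 1.3254 × 3.3440 = 0.6294.
T(696)/T(466) = exp(τ_B − τ_A) = exp(0.5029) = 1.6535.

1.65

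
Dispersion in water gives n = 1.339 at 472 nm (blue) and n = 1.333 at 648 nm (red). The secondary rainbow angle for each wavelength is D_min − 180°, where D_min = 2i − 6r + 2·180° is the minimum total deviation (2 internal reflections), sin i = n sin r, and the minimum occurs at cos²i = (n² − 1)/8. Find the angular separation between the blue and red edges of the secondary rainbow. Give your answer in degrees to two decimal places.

At 472 nm (n = 1.339): cos²i = 0.09912 → i = 71.650°, r = 45.141°, D_min = 232.451°, rainbow angle = 52.451°.
At 648 nm (n = 1.333): cos²i = 0.09711 → i = 71.843°, r = 45.466°, D_min = 230.891°, rainbow angle = 50.891°.
Angular width = |52.451° − 50.891°| = 1.560°.

1.56°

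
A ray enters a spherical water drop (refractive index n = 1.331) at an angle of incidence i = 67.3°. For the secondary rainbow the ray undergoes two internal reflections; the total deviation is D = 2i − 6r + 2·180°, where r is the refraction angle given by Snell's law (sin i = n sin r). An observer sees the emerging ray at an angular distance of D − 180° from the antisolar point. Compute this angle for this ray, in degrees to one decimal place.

51.3°

sin r = sin 67.3° / 1.331 = 0.9225/1.331 = 0.6931; r = 43.88°.
D = 2·67.3° − 6·43.88° + 2·180° = 134.60° − 263.26° + 360° = 231.34°.
Angle from antisolar point = D − 180° = 51.34°.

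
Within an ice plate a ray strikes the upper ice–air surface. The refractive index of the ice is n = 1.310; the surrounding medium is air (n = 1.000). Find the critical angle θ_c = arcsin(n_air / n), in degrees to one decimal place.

49.8°

sin θ_c = n_air / n = 1.000 / 1.310 = 0.7634.
θ_c = arcsin(0.7634) = 49.76°.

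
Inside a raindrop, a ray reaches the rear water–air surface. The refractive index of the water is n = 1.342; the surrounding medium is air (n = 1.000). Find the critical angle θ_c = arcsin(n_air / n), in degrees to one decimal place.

48.2°

sin θ_c = n_air / n = 1.000 / 1.342 = 0.7452.
θ_c = arcsin(0.7452) = 48.17°.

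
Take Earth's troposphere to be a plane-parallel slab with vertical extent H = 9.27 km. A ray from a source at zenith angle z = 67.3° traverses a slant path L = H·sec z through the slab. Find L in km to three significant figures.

24.0 km

sec z = 1/cos 67.3° = 2.5913.
L = 9.27 × 2.5913 = 24.021 km.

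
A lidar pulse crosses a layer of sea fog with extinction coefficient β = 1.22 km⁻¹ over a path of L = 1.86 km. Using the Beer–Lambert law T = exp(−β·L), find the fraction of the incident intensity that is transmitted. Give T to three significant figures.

0.103

τ = β·L = 1.22 × 1.86 = 2.2692.
T = exp(−2.2692) = 0.1034.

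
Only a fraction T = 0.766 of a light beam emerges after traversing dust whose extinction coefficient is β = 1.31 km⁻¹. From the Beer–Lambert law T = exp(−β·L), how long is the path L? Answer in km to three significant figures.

Beer–Lambert: T = exp(−βL) ⇒ L = −ln(T)/β = −ln(0.766)/1.31 = 0.2666/1.31 = 0.2035 km.

0.203 km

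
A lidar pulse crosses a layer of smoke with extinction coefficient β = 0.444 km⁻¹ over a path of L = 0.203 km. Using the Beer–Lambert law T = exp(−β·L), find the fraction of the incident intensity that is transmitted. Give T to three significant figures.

0.914

τ = β·L = 0.444 × 0.203 = 0.0901.
T = exp(−0.0901) = 0.9138.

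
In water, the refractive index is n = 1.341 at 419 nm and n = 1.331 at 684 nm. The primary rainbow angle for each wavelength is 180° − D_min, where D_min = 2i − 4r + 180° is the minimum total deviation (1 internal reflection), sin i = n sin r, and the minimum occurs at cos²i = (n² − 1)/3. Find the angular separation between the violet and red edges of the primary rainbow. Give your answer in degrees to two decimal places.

1.44°

At 419 nm (n = 1.341): cos²i = 0.26609 → i = 58.946°, r = 39.705°, D_min = 139.071°, rainbow angle = 40.929°.
At 684 nm (n = 1.331): cos²i = 0.25719 → i = 59.527°, r = 40.356°, D_min = 137.630°, rainbow angle = 42.370°.
Angular width = |40.929° − 42.370°| = 1.441°.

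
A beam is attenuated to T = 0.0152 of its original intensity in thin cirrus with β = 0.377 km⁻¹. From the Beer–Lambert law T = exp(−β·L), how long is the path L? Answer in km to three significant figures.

Beer–Lambert: T = exp(−βL) ⇒ L = −ln(T)/β = −ln(0.0152)/0.377 = 4.1865/0.377 = 11.1 km.

11.1 km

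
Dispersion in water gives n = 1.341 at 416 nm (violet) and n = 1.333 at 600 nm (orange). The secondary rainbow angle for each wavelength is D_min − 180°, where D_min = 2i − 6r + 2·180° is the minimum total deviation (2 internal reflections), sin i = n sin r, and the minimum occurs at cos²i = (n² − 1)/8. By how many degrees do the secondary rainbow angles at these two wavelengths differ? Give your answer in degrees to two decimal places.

2.08°

At 416 nm (n = 1.341): cos²i = 0.09979 → i = 71.586°, r = 45.034°, D_min = 232.966°, rainbow angle = 52.966°.
At 600 nm (n = 1.333): cos²i = 0.09711 → i = 71.843°, r = 45.466°, D_min = 230.891°, rainbow angle = 50.891°.
Angular width = |52.966° − 50.891°| = 2.075°.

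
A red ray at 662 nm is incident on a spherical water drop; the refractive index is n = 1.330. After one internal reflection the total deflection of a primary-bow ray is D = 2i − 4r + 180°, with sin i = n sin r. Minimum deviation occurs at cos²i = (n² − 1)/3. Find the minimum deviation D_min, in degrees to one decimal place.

cos²i = (1.76890 − 1)/3 = 0.25630; i = arccos(0.50626) = 59.585°.
sin r = sin 59.585°/1.330 = 0.64841; r = 40.422°.
D_min = 2·59.585° − 4·40.422° + 180° = 137.484°.

137.5°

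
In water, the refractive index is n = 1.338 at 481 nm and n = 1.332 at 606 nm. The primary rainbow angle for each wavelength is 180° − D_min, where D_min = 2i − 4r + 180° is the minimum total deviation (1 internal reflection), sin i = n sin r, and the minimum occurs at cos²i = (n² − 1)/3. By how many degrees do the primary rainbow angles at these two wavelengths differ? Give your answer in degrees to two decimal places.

At 481 nm (n = 1.338): cos²i = 0.26341 → i = 59.120°, r = 39.899°, D_min = 138.643°, rainbow angle = 41.357°.
At 606 nm (n = 1.332): cos²i = 0.25807 → i = 59.469°, r = 40.290°, D_min = 137.776°, rainbow angle = 42.224°.
Angular width = |41.357° − 42.224°| = 0.867°.

0.87°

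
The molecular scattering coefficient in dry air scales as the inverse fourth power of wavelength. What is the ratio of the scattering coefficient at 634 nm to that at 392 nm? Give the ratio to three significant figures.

Rayleigh scattering ∝ λ⁻⁴, so the ratio of coefficients is the inverse fourth power of the wavelength ratio.
σ(634)/σ(392) = (392/634)⁴ = (0.6183)⁴ = 0.1461.

0.146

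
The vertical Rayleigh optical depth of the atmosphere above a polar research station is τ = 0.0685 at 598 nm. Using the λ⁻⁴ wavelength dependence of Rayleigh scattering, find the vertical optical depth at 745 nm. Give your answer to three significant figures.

0.0284

τ(745 nm) = τ(598 nm) × (598/745)⁴ = 0.0685 × (0.8027)⁴ = 0.0685 × 0.4151 = 0.0284.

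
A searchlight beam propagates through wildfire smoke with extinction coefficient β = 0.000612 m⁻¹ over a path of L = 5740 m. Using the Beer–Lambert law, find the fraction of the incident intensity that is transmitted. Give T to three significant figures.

0.0298

τ = β·L = 0.000612 × 5740 = 3.5129.
T = exp(−3.5129) = 0.0298.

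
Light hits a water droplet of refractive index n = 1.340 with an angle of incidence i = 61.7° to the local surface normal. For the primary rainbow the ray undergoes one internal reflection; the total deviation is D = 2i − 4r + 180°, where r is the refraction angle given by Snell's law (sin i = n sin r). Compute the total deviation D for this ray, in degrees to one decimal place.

sin r = sin 61.7° / 1.340 = 0.8805/1.340 = 0.6571; r = 41.08°.
D = 2·61.7° − 4·41.08° + 180° = 123.40° − 164.31° + 180° = 139.09°.

139.1°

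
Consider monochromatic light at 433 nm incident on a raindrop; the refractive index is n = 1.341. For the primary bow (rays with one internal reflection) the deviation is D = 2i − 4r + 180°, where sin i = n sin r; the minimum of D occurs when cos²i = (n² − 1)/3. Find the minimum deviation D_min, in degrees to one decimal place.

139.1°

cos²i = (1.79828 − 1)/3 = 0.26609; i = arccos(0.51584) = 58.946°.
sin r = sin 58.946°/1.341 = 0.63884; r = 39.705°.
D_min = 2·58.946° − 4·39.705° + 180° = 139.071°.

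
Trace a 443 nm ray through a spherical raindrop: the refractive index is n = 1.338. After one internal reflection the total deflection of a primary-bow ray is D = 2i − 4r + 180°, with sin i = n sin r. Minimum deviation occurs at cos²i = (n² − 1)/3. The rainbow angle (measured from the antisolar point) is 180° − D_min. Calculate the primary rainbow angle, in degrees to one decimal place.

cos²i = (1.79024 − 1)/3 = 0.26341; i = arccos(0.51324) = 59.120°.
sin r = sin 59.120°/1.338 = 0.64144; r = 39.899°.
D_min = 2·59.120° − 4·39.899° + 180° = 138.643°.
Rainbow angle = 180° − D_min = 41.357°.

41.4°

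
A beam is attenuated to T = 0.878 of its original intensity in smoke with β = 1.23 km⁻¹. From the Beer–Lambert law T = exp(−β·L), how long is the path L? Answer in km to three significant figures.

0.106 km

Beer–Lambert: T = exp(−βL) ⇒ L = −ln(T)/β = −ln(0.878)/1.23 = 0.1301/1.23 = 0.1058 km.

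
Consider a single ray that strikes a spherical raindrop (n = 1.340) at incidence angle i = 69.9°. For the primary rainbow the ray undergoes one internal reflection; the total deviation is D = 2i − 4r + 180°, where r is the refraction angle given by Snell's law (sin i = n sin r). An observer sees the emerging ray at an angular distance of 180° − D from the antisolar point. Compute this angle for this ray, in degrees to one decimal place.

sin r = sin 69.9° / 1.340 = 0.9391/1.340 = 0.7008; r = 44.49°.
D = 2·69.9° − 4·44.49° + 180° = 139.80° − 177.97° + 180° = 141.83°.
Angle from antisolar point = 180° − D = 38.17°.

38.2°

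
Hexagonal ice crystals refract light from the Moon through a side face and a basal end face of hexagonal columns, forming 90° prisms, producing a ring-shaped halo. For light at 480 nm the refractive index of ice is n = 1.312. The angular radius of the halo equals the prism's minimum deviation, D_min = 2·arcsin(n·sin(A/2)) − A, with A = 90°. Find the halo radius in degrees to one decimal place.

46.2°

n·sin(A/2) = 1.312 × sin 45° = 1.312 × 0.7071 = 0.9277.
D_min = 2·arcsin(0.9277) − 90° = 2 × 68.083° − 90° = 46.166°.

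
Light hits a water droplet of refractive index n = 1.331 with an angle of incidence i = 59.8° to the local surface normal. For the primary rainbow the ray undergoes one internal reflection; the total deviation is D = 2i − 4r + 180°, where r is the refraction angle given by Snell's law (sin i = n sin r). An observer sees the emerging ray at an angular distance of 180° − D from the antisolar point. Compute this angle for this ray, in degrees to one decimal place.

42.4°

sin r = sin 59.8° / 1.331 = 0.8643/1.331 = 0.6493; r = 40.49°.
D = 2·59.8° − 4·40.49° + 180° = 119.60° − 161.97° + 180° = 137.63°.
Angle from antisolar point = 180° − D = 42.37°.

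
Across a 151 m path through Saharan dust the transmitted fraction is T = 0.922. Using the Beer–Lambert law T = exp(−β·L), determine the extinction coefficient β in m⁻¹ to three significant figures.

0.000538 m⁻¹

Beer–Lambert: T = exp(−βL) ⇒ β = −ln(T)/L = −ln(0.922)/151 = 0.0812/151 = 0.0005378 m⁻¹.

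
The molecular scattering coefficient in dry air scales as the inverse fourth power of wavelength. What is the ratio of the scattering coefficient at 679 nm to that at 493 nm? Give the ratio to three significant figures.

0.278

Rayleigh scattering ∝ λ⁻⁴, so the ratio of coefficients is the inverse fourth power of the wavelength ratio.
σ(679)/σ(493) = (493/679)⁴ = (0.7261)⁴ = 0.2779.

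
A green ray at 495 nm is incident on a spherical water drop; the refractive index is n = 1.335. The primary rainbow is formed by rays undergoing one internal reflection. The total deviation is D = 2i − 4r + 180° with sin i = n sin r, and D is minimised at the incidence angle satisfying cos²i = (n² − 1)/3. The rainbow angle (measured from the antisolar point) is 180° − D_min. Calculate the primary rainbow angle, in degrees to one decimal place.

cos²i = (1.78222 − 1)/3 = 0.26074; i = arccos(0.51063) = 59.294°.
sin r = sin 59.294°/1.335 = 0.64405; r = 40.094°.
D_min = 2·59.294° − 4·40.094° + 180° = 138.212°.
Rainbow angle = 180° − D_min = 41.788°.

41.8°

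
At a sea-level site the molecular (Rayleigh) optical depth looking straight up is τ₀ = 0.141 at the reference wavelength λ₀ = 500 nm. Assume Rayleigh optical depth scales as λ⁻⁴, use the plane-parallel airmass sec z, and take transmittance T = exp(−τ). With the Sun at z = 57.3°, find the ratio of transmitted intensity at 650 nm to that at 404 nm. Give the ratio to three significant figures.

Airmass: sec 57.3° = 1.8510.
τ(650 nm) = 0.141 × (500/650)⁴ × 1.8510 = 0.141 × 0.3501 × 1.8510 = 0.0914.
τ(404 nm) = 0.141 × (500/404)⁴ × 1.8510 = 0.141 × 2.3461 × 1.8510 = 0.6123.
T(650)/T(404) = exp(τ_B − τ_A) = exp(0.5210) = 1.6836.

1.68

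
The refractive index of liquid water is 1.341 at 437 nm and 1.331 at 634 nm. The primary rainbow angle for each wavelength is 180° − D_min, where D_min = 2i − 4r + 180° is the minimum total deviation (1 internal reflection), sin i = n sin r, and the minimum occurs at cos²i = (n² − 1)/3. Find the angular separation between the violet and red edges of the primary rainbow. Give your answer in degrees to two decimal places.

At 437 nm (n = 1.341): cos²i = 0.26609 → i = 58.946°, r = 39.705°, D_min = 139.071°, rainbow angle = 40.929°.
At 634 nm (n = 1.331): cos²i = 0.25719 → i = 59.527°, r = 40.356°, D_min = 137.630°, rainbow angle = 42.370°.
Angular width = |40.929° − 42.370°| = 1.441°.

1.44°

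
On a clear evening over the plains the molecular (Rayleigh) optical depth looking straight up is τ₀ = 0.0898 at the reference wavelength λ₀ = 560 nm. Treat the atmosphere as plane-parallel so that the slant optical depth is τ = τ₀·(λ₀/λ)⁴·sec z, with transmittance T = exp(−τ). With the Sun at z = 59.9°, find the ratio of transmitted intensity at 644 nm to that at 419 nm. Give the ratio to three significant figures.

1.60

Airmass: sec 59.9° = 1.9940.
τ(644 nm) = 0.0898 × (560/644)⁴ × 1.9940 = 0.0898 × 0.5718 × 1.9940 = 0.1024.
τ(419 nm) = 0.0898 × (560/419)⁴ × 1.9940 = 0.0898 × 3.1908 × 1.9940 = 0.5713.
T(644)/T(419) = exp(τ_B − τ_A) = exp(0.4690) = 1.5983.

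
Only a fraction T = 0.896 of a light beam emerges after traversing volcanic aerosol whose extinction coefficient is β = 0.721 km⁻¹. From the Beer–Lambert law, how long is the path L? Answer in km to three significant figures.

0.152 km

Beer–Lambert: T = exp(−βL) ⇒ L = −ln(T)/β = −ln(0.896)/0.721 = 0.1098/0.721 = 0.1523 km.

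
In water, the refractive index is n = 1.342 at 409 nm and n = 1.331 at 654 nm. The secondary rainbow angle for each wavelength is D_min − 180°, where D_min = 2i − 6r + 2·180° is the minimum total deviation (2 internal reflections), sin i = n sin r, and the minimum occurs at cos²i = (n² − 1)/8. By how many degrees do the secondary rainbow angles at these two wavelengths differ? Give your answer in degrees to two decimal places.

2.86°

At 409 nm (n = 1.342): cos²i = 0.10012 → i = 71.554°, r = 44.981°, D_min = 233.222°, rainbow angle = 53.222°.
At 654 nm (n = 1.331): cos²i = 0.09645 → i = 71.907°, r = 45.575°, D_min = 230.365°, rainbow angle = 50.365°.
Angular width = |53.222° − 50.365°| = 2.857°.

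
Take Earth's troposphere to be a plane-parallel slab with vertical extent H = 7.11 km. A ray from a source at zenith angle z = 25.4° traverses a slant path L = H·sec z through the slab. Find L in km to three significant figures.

7.87 km

sec z = 1/cos 25.4° = 1.1070.
L = 7.11 × 1.1070 = 7.871 km.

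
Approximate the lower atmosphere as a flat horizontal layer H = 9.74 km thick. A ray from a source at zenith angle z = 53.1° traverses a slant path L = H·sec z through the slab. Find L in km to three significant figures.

sec z = 1/cos 53.1° = 1.6655.
L = 9.74 × 1.6655 = 16.222 km.

16.2 km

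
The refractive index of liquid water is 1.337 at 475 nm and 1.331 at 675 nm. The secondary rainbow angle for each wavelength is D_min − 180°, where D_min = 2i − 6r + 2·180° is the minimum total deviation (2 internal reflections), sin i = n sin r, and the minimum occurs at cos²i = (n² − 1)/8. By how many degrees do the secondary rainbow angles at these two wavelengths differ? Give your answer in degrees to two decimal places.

1.57°

At 475 nm (n = 1.337): cos²i = 0.09845 → i = 71.714°, r = 45.249°, D_min = 231.934°, rainbow angle = 51.934°.
At 675 nm (n = 1.331): cos²i = 0.09645 → i = 71.907°, r = 45.575°, D_min = 230.365°, rainbow angle = 50.365°.
Angular width = |51.934° − 50.365°| = 1.569°.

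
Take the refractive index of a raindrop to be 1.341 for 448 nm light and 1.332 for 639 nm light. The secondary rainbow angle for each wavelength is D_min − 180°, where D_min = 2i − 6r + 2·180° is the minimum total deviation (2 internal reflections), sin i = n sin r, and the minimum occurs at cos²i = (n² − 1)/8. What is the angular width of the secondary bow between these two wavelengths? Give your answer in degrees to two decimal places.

At 448 nm (n = 1.341): cos²i = 0.09979 → i = 71.586°, r = 45.034°, D_min = 232.966°, rainbow angle = 52.966°.
At 639 nm (n = 1.332): cos²i = 0.09678 → i = 71.875°, r = 45.520°, D_min = 230.628°, rainbow angle = 50.628°.
Angular width = |52.966° − 50.628°| = 2.337°.

2.34°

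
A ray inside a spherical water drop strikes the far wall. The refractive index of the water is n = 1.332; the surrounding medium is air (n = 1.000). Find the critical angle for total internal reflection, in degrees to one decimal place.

sin θ_c = n_air / n = 1.000 / 1.332 = 0.7508.
θ_c = arcsin(0.7508) = 48.66°.

48.7°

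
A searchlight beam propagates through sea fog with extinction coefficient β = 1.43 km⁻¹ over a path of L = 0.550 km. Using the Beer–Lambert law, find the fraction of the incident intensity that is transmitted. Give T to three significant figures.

τ = β·L = 1.43 × 0.550 = 0.7865.
T = exp(−0.7865) = 0.4554.

0.455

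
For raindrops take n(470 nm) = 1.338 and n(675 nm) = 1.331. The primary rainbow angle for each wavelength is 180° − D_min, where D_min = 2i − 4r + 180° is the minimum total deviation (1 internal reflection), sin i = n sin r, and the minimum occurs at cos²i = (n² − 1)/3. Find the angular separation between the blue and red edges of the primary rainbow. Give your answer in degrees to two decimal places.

1.01°

At 470 nm (n = 1.338): cos²i = 0.26341 → i = 59.120°, r = 39.899°, D_min = 138.643°, rainbow angle = 41.357°.
At 675 nm (n = 1.331): cos²i = 0.25719 → i = 59.527°, r = 40.356°, D_min = 137.630°, rainbow angle = 42.370°.
Angular width = |41.357° − 42.370°| = 1.013°.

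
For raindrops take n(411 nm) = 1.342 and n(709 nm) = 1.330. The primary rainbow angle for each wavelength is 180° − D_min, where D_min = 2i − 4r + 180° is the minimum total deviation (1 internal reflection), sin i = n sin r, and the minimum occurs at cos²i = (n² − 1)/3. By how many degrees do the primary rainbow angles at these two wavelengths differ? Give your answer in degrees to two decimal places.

1.73°

At 411 nm (n = 1.342): cos²i = 0.26699 → i = 58.888°, r = 39.641°, D_min = 139.213°, rainbow angle = 40.787°.
At 709 nm (n = 1.330): cos²i = 0.25630 → i = 59.585°, r = 40.422°, D_min = 137.484°, rainbow angle = 42.516°.
Angular width = |40.787° − 42.516°| = 1.729°.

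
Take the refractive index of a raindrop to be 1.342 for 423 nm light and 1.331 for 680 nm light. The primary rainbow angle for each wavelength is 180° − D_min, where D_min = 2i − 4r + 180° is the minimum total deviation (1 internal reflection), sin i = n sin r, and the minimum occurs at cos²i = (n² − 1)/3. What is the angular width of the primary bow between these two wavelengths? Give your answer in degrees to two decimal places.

1.58°

At 423 nm (n = 1.342): cos²i = 0.26699 → i = 58.888°, r = 39.641°, D_min = 139.213°, rainbow angle = 40.787°.
At 680 nm (n = 1.331): cos²i = 0.25719 → i = 59.527°, r = 40.356°, D_min = 137.630°, rainbow angle = 42.370°.
Angular width = |40.787° − 42.370°| = 1.583°.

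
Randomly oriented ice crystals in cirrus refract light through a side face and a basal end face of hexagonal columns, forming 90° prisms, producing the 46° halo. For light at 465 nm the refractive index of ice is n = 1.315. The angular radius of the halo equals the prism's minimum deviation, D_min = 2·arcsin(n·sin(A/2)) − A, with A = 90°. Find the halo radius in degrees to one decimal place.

46.8°

n·sin(A/2) = 1.315 × sin 45° = 1.315 × 0.7071 = 0.9298.
D_min = 2·arcsin(0.9298) − 90° = 2 × 68.411° − 90° = 46.821°.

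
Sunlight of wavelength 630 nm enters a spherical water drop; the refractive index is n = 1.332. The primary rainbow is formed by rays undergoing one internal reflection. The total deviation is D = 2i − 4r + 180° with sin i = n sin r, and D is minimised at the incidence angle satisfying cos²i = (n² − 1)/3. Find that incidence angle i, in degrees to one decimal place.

cos²i = (1.332² − 1)/3 = (1.77422 − 1)/3 = 0.25807.
cos i = 0.50801, so i = 59.469°.

59.5°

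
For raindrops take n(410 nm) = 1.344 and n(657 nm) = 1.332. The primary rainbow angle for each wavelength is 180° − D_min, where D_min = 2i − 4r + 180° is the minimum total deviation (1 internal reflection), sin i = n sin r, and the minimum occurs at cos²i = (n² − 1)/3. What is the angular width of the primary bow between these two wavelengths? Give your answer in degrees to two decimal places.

1.72°

At 410 nm (n = 1.344): cos²i = 0.26878 → i = 58.772°, r = 39.512°, D_min = 139.495°, rainbow angle = 40.505°.
At 657 nm (n = 1.332): cos²i = 0.25807 → i = 59.469°, r = 40.290°, D_min = 137.776°, rainbow angle = 42.224°.
Angular width = |40.505° − 42.224°| = 1.719°.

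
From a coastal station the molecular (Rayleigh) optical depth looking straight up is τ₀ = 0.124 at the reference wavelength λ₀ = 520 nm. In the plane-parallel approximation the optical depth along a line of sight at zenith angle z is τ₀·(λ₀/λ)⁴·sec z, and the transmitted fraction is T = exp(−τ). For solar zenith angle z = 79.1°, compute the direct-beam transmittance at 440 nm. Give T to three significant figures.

0.278

sec 79.1° = 5.2883.
τ = 0.124 × (520/440)⁴ × 5.2883 = 0.124 × 1.9508 × 5.2883 = 1.2792.
T = exp(−1.2792) = 0.2783.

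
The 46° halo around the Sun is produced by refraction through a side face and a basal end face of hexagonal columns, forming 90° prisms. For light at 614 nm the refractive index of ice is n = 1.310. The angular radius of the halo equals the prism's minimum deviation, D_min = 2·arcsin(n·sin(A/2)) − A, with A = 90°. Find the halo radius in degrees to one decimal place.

45.7°

n·sin(A/2) = 1.310 × sin 45° = 1.310 × 0.7071 = 0.9263.
D_min = 2·arcsin(0.9263) − 90° = 2 × 67.867° − 90° = 45.733°.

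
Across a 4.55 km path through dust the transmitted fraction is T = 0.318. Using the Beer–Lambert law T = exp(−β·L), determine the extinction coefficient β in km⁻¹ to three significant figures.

0.252 km⁻¹

Beer–Lambert: T = exp(−βL) ⇒ β = −ln(T)/L = −ln(0.318)/4.55 = 1.1457/4.55 = 0.2518 km⁻¹.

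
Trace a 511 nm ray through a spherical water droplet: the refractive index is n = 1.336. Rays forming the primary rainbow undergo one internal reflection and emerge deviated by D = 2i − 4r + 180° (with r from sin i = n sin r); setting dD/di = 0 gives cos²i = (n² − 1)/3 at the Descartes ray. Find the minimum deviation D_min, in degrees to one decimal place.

138.4°

cos²i = (1.78490 − 1)/3 = 0.26163; i = arccos(0.51150) = 59.236°.
sin r = sin 59.236°/1.336 = 0.64318; r = 40.029°.
D_min = 2·59.236° − 4·40.029° + 180° = 138.356°.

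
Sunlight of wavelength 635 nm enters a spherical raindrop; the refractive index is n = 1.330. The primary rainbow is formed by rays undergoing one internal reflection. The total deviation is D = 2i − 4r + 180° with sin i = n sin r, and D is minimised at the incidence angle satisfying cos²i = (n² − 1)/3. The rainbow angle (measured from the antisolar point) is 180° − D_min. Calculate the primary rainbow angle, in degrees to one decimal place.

cos²i = (1.76890 − 1)/3 = 0.25630; i = arccos(0.50626) = 59.585°.
sin r = sin 59.585°/1.330 = 0.64841; r = 40.422°.
D_min = 2·59.585° − 4·40.422° + 180° = 137.484°.
Rainbow angle = 180° − D_min = 42.516°.

42.5°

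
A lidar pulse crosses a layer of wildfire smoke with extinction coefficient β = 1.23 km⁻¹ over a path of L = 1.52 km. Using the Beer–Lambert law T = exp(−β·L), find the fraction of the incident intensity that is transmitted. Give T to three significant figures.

τ = β·L = 1.23 × 1.52 = 1.8696.
T = exp(−1.8696) = 0.1542.

0.154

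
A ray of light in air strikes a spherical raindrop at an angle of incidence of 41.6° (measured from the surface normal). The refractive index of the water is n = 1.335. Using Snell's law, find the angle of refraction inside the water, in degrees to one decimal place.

29.8°

Snell: sin θ_r = sin θ_i / n = sin 41.6° / 1.335 = 0.6639 / 1.335 = 0.4973.
θ_r = arcsin(0.4973) = 29.82°.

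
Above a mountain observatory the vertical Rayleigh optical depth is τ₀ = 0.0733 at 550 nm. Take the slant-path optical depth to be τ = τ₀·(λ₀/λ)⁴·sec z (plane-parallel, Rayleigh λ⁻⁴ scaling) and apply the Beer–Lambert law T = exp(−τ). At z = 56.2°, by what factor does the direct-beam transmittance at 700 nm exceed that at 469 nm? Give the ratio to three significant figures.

1.22

Airmass: sec 56.2° = 1.7976.
τ(700 nm) = 0.0733 × (550/700)⁴ × 1.7976 = 0.0733 × 0.3811 × 1.7976 = 0.0502.
τ(469 nm) = 0.0733 × (550/469)⁴ × 1.7976 = 0.0733 × 1.8913 × 1.7976 = 0.2492.
T(700)/T(469) = exp(τ_B − τ_A) = exp(0.1990) = 1.2202.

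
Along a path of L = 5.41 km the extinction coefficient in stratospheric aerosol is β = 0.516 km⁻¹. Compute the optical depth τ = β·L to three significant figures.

τ = β·L = 0.516 × 5.41 = 2.7916.

2.79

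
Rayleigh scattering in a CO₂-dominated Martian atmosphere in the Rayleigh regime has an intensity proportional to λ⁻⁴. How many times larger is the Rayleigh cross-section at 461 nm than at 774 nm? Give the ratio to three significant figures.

Rayleigh scattering ∝ λ⁻⁴, so the ratio of coefficients is the inverse fourth power of the wavelength ratio.
σ(461)/σ(774) = (774/461)⁴ = (1.6790)⁴ = 7.946.

7.95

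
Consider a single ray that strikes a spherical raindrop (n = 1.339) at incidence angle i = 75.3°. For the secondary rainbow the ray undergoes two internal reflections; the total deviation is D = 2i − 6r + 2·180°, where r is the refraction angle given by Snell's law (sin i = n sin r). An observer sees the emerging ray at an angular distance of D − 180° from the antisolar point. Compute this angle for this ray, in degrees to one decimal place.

sin r = sin 75.3° / 1.339 = 0.9673/1.339 = 0.7224; r = 46.25°.
D = 2·75.3° − 6·46.25° + 2·180° = 150.60° − 277.51° + 360° = 233.09°.
Angle from antisolar point = D − 180° = 53.09°.

53.1°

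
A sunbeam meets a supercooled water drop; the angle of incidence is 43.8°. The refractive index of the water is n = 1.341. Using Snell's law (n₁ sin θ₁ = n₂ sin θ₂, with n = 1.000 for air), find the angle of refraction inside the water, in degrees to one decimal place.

Snell: sin θ_r = sin θ_i / n = sin 43.8° / 1.341 = 0.6921 / 1.341 = 0.5161.
θ_r = arcsin(0.5161) = 31.07°.

31.1°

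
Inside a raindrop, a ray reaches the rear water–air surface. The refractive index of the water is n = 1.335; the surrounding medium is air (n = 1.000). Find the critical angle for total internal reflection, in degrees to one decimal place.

48.5°

sin θ_c = n_air / n = 1.000 / 1.335 = 0.7491.
θ_c = arcsin(0.7491) = 48.51°.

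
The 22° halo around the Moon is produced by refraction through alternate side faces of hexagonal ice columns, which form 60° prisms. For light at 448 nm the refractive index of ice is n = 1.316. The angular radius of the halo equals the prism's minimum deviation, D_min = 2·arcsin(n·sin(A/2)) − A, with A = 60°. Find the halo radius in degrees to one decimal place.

22.3°

n·sin(A/2) = 1.316 × sin 30° = 1.316 × 0.5000 = 0.6580.
D_min = 2·arcsin(0.6580) − 60° = 2 × 41.148° − 60° = 22.295°.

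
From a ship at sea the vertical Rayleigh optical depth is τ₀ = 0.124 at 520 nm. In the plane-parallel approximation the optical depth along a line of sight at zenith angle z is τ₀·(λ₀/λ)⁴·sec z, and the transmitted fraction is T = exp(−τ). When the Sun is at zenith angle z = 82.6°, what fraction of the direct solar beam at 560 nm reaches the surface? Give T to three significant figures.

0.489

sec 82.6° = 7.7642.
τ = 0.124 × (520/560)⁴ × 7.7642 = 0.124 × 0.7435 × 7.7642 = 0.7158.
T = exp(−0.7158) = 0.4888.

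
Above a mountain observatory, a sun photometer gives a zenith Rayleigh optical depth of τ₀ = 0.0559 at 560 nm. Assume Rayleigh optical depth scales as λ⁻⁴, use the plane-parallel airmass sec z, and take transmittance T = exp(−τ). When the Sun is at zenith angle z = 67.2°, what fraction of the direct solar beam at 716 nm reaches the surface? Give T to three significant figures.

sec 67.2° = 2.5805.
τ = 0.0559 × (560/716)⁴ × 2.5805 = 0.0559 × 0.3742 × 2.5805 = 0.0540.
T = exp(−0.0540) = 0.9475.

0.947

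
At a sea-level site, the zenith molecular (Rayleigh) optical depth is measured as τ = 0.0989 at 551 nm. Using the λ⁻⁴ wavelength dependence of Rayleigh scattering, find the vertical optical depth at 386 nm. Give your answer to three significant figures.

τ(386 nm) = τ(551 nm) × (551/386)⁴ = 0.0989 × (1.4275)⁴ = 0.0989 × 4.1520 = 0.4106.

0.411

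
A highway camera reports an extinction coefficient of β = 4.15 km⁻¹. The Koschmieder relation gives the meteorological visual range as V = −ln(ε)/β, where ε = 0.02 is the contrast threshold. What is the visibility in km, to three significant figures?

V = −ln(0.02) / 4.15 = 3.912 / 4.15 = 0.9427 km.

0.943 km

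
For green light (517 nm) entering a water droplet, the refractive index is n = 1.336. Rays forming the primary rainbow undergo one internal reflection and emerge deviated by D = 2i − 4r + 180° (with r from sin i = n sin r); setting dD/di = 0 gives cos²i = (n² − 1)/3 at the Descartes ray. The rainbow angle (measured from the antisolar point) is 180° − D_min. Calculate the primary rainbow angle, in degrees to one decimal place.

41.6°

cos²i = (1.78490 − 1)/3 = 0.26163; i = arccos(0.51150) = 59.236°.
sin r = sin 59.236°/1.336 = 0.64318; r = 40.029°.
D_min = 2·59.236° − 4·40.029° + 180° = 138.356°.
Rainbow angle = 180° − D_min = 41.644°.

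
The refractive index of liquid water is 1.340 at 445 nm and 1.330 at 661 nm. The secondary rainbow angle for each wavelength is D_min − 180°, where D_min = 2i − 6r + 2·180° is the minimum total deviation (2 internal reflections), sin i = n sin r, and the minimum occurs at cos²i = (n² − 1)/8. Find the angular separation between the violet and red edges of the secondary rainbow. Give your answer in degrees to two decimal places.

At 445 nm (n = 1.340): cos²i = 0.09945 → i = 71.618°, r = 45.088°, D_min = 232.709°, rainbow angle = 52.709°.
At 661 nm (n = 1.330): cos²i = 0.09611 → i = 71.940°, r = 45.630°, D_min = 230.101°, rainbow angle = 50.101°.
Angular width = |52.709° − 50.101°| = 2.608°.

2.61°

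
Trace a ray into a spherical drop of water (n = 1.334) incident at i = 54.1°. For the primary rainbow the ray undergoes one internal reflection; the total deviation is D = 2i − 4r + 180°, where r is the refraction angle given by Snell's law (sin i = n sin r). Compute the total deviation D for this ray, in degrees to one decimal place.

138.6°

sin r = sin 54.1° / 1.334 = 0.8100/1.334 = 0.6072; r = 37.39°.
D = 2·54.1° − 4·37.39° + 180° = 108.20° − 149.56° + 180° = 138.64°.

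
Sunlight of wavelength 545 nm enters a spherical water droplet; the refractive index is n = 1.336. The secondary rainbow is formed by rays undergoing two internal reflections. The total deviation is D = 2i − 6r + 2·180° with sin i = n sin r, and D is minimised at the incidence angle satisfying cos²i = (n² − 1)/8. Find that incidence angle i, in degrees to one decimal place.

cos²i = (1.336² − 1)/8 = (1.78490 − 1)/8 = 0.09811.
cos i = 0.31323, so i = 71.746°.

71.7°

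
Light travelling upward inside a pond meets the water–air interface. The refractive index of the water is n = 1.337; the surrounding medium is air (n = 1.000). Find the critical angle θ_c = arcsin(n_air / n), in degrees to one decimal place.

sin θ_c = n_air / n = 1.000 / 1.337 = 0.7479.
θ_c = arcsin(0.7479) = 48.41°.

48.4°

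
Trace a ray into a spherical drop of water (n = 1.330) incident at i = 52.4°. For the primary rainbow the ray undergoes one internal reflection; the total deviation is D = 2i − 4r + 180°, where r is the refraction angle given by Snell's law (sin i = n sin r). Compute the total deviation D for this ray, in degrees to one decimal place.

138.5°

sin r = sin 52.4° / 1.330 = 0.7923/1.330 = 0.5957; r = 36.56°.
D = 2·52.4° − 4·36.56° + 180° = 104.80° − 146.25° + 180° = 138.55°.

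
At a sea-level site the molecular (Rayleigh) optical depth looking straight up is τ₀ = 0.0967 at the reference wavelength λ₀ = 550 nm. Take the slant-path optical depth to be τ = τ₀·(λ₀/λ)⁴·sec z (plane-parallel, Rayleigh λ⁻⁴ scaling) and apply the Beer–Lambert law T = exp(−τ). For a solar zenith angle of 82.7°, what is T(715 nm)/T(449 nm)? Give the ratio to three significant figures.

Airmass: sec 82.7° = 7.8700.
τ(715 nm) = 0.0967 × (550/715)⁴ × 7.8700 = 0.0967 × 0.3501 × 7.8700 = 0.2665.
τ(449 nm) = 0.0967 × (550/449)⁴ × 7.8700 = 0.0967 × 2.2515 × 7.8700 = 1.7134.
T(715)/T(449) = exp(τ_B − τ_A) = exp(1.4470) = 4.2502.

4.25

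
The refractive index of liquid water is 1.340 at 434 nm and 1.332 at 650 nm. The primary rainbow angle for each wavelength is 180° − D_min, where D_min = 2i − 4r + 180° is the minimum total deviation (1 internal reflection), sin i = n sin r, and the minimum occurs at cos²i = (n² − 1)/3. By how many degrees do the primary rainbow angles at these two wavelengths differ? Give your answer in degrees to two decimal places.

At 434 nm (n = 1.340): cos²i = 0.26520 → i = 59.004°, r = 39.770°, D_min = 138.929°, rainbow angle = 41.071°.
At 650 nm (n = 1.332): cos²i = 0.25807 → i = 59.469°, r = 40.290°, D_min = 137.776°, rainbow angle = 42.224°.
Angular width = |41.071° − 42.224°| = 1.153°.

1.15°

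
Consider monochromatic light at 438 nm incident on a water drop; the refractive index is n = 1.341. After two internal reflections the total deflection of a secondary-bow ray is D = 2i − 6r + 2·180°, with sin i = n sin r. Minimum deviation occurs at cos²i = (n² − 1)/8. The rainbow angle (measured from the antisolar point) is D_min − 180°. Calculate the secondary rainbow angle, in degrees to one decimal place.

cos²i = (1.79828 − 1)/8 = 0.09979; i = arccos(0.31589) = 71.586°.
sin r = sin 71.586°/1.341 = 0.70753; r = 45.034°.
D_min = 2·71.586° − 6·45.034° + 360° = 232.966°.
Rainbow angle = D_min − 180° = 52.966°.

53.0°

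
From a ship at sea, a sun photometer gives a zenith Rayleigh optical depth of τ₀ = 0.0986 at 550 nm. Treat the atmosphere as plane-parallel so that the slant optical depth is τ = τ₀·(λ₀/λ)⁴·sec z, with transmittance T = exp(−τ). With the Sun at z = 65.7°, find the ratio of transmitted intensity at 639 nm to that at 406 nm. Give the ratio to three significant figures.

1.96

Airmass: sec 65.7° = 2.4300.
τ(639 nm) = 0.0986 × (550/639)⁴ × 2.4300 = 0.0986 × 0.5488 × 2.4300 = 0.1315.
τ(406 nm) = 0.0986 × (550/406)⁴ × 2.4300 = 0.0986 × 3.3678 × 2.4300 = 0.8069.
T(639)/T(406) = exp(τ_B − τ_A) = exp(0.6754) = 1.9649.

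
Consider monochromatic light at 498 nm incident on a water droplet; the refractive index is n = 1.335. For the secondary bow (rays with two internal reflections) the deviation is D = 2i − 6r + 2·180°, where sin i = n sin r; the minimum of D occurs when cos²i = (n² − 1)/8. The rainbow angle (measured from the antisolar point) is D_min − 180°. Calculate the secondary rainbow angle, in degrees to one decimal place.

cos²i = (1.78222 − 1)/8 = 0.09778; i = arccos(0.31269) = 71.778°.
sin r = sin 71.778°/1.335 = 0.71150; r = 45.357°.
D_min = 2·71.778° − 6·45.357° + 360° = 231.414°.
Rainbow angle = D_min − 180° = 51.414°.

51.4°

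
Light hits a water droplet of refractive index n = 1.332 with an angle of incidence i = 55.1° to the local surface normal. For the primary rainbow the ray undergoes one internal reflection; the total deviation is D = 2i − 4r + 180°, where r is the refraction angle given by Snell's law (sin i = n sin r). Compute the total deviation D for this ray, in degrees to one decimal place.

138.2°

sin r = sin 55.1° / 1.332 = 0.8202/1.332 = 0.6157; r = 38.00°.
D = 2·55.1° − 4·38.00° + 180° = 110.20° − 152.02° + 180° = 138.18°.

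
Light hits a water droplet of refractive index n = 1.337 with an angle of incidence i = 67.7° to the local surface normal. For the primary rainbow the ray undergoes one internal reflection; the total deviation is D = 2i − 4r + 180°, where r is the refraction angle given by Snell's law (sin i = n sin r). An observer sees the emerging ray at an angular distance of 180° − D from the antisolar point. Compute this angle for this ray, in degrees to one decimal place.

sin r = sin 67.7° / 1.337 = 0.9252/1.337 = 0.6920; r = 43.79°.
D = 2·67.7° − 4·43.79° + 180° = 135.40° − 175.16° + 180° = 140.24°.
Angle from antisolar point = 180° − D = 39.76°.

39.8°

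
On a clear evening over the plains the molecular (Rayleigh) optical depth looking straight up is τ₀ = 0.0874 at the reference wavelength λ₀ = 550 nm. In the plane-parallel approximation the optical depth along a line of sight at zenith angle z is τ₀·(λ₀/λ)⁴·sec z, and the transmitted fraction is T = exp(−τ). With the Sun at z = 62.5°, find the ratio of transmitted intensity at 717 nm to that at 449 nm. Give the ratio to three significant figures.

1.43

Airmass: sec 62.5° = 2.1657.
τ(717 nm) = 0.0874 × (550/717)⁴ × 2.1657 = 0.0874 × 0.3462 × 2.1657 = 0.0655.
τ(449 nm) = 0.0874 × (550/449)⁴ × 2.1657 = 0.0874 × 2.2515 × 2.1657 = 0.4262.
T(717)/T(449) = exp(τ_B − τ_A) = exp(0.3606) = 1.4342.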